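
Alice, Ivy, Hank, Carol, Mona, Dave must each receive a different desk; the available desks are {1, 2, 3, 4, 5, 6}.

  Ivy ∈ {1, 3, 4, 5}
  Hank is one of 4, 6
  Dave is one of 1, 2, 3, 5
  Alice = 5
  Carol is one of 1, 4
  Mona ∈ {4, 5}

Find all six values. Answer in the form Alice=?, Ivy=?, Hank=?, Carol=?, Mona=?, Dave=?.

Alice=5, Ivy=3, Hank=6, Carol=1, Mona=4, Dave=2

Alice must be 5 (only option left). So Ivy, Mona, Dave can't be 5.
Mona's domain is down to {4}, so Mona = 4. So Ivy, Hank, Carol can't be 4.
That leaves Hank = 6.
That leaves Carol = 1. Eliminate 1 elsewhere: Ivy, Dave.
Ivy has just one choice, so Ivy = 3. Eliminate 3 elsewhere: Dave.
That leaves Dave = 2.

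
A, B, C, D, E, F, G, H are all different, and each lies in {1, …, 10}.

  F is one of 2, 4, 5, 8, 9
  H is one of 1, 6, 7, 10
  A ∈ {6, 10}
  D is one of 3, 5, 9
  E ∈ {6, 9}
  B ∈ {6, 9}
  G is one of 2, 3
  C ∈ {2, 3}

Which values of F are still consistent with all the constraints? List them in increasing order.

4, 8

B and E share exactly the 2 values {6, 9}; by pigeonhole those values go to them, so strike 6, 9 from A, D, F, H.
A must be 10 (only option left). So H can't be 10.
C and G share exactly the 2 values {2, 3}; by pigeonhole those values go to them, so strike 2, 3 from D, F.
That leaves D = 5. Eliminate 5 elsewhere: F.
No further eliminations apply; F can still be any of 4, 8.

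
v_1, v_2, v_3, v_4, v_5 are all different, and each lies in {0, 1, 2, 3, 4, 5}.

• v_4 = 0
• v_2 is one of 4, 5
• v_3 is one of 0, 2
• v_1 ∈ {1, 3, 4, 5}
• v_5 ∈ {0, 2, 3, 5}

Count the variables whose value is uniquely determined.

2

v_4 must be 0 (only option left). So v_3, v_5 can't be 0.
That leaves v_3 = 2. Eliminate 2 elsewhere: v_5.
Determined: v_3=2, v_4=0. The other variables each still have more than one consistent value. That makes 2.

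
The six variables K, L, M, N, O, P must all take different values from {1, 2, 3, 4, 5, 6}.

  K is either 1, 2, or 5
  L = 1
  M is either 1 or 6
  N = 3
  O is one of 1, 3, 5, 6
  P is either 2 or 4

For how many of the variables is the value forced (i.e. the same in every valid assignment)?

6

L's domain is down to {1}, so L = 1. Eliminate 1 elsewhere: K, M, O.
M must be 6 (only option left). Eliminate 6 elsewhere: O.
N's domain is down to {3}, so N = 3. So O can't be 3.
That leaves O = 5. So K can't be 5.
K's domain is down to {2}, so K = 2. Eliminate 2 elsewhere: P.
P has just one choice, so P = 4.
Every variable is fixed: K=2, L=1, M=6, N=3, O=5, P=4. That makes 6.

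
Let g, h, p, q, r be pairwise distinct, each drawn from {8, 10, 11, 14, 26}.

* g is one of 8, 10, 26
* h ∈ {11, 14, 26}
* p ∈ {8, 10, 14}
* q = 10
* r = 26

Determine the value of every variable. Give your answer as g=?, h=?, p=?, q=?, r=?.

q's domain is down to {10}, so q = 10. So g, p can't be 10.
That leaves r = 26. Strike 26 from g, h.
That leaves g = 8. Strike 8 from p.
That leaves p = 14. Strike 14 from h.
h has just one choice, so h = 11.

g=8, h=11, p=14, q=10, r=26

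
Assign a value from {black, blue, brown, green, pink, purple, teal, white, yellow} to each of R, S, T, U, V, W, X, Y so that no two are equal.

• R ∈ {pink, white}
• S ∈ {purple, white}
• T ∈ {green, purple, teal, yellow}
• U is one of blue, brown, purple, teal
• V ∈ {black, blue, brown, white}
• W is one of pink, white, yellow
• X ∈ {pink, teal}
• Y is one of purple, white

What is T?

green

S and Y share exactly the 2 values {purple, white}; by pigeonhole those values go to them, so strike purple, white from R, T, U, V, W.
R has just one choice, so R = pink. Strike pink from W, X.
That leaves W = yellow. So T can't be yellow.
That leaves X = teal. Remove teal from T, U.
So T = green.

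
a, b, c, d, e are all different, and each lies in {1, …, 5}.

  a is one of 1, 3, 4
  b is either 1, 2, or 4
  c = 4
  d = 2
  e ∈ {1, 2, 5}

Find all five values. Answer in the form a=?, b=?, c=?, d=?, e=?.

a=3, b=1, c=4, d=2, e=5

c has just one choice, so c = 4. Eliminate 4 elsewhere: a, b.
That leaves d = 2. Remove 2 from b, e.
That leaves b = 1. Eliminate 1 elsewhere: a, e.
e has just one choice, so e = 5.
a has just one choice, so a = 3.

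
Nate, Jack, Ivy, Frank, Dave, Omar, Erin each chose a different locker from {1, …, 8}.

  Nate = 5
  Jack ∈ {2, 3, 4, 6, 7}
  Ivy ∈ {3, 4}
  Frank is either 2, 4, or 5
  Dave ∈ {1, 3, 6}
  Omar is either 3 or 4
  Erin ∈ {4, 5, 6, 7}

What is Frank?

Nate must be 5 (only option left). Remove 5 from Frank, Erin.
The 6 still-open variables draw from only 6 values {1, 2, 3, 4, 6, 7}, so each is used; only Dave can be 1, hence Dave = 1.
Ivy and Omar share exactly the 2 values {3, 4}; by pigeonhole those values go to them, so strike 3, 4 from Jack, Frank, Erin.
So Frank = 2.

2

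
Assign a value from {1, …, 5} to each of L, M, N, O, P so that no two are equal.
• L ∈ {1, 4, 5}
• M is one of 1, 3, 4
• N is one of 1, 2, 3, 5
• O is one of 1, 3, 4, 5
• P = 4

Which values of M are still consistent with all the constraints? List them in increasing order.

1, 3

P has just one choice, so P = 4. Remove 4 from L, M, O.
Among the 4 still-open variables, 2 fits only N (and all 4 values in {1, 2, 3, 5} must be used), so N = 2.
No further eliminations apply; M can still be any of 1, 3.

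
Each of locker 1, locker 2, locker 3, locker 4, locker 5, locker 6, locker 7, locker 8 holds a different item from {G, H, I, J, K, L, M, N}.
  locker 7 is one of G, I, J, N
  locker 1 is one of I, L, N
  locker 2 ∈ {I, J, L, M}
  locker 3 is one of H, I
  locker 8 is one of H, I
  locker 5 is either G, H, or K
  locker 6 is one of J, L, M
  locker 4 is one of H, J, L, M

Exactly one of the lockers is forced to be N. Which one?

locker 1

Among the 8 variables, K fits only locker 5 (and all 8 values in {G, H, I, J, K, L, M, N} must be used), so locker 5 = K.
The 7 still-open variables together cover exactly {G, H, I, J, L, M, N} — 7 values for 7 variables — and G appears only in locker 7's list, so locker 7 = G.
Among the 6 still-open variables, N fits only locker 1 (and all 6 values in {H, I, J, L, M, N} must be used), so locker 1 = N.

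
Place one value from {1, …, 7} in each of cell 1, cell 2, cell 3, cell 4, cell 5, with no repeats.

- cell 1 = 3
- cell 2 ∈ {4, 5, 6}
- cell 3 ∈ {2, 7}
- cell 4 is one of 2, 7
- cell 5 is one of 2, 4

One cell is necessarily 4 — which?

cell 5

cell 1 must be 3 (only option left).
cell 3 and cell 4 between them cover only {2, 7} — a naked pair. Remove those values from cell 5.
So 4 goes to cell 5.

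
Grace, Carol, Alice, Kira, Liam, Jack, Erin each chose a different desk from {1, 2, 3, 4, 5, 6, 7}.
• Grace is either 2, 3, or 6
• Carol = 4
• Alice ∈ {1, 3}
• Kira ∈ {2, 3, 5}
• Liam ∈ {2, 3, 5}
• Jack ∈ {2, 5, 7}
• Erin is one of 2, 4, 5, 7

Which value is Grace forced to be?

6

Carol's domain is down to {4}, so Carol = 4. Eliminate 4 elsewhere: Erin.
Among the 6 still-open variables, 1 fits only Alice (and all 6 values in {1, 2, 3, 5, 6, 7} must be used), so Alice = 1.
Among the 5 still-open variables, 6 fits only Grace (and all 5 values in {2, 3, 5, 6, 7} must be used), so Grace = 6.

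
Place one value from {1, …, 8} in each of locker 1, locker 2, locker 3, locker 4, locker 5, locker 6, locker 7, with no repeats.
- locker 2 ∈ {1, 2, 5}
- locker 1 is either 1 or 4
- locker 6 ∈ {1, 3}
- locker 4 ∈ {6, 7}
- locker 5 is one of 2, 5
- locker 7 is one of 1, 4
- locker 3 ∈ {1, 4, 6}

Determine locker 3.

The 7 variables draw from only 7 values {1, 2, 3, 4, 5, 6, 7}, so each is used; only locker 6 can be 3, hence locker 6 = 3.
The 6 still-open variables together cover exactly {1, 2, 4, 5, 6, 7} — 6 values for 6 variables — and 7 appears only in locker 4's list, so locker 4 = 7.
The 5 still-open variables together cover exactly {1, 2, 4, 5, 6} — 5 values for 5 variables — and 6 appears only in locker 3's list, so locker 3 = 6.

6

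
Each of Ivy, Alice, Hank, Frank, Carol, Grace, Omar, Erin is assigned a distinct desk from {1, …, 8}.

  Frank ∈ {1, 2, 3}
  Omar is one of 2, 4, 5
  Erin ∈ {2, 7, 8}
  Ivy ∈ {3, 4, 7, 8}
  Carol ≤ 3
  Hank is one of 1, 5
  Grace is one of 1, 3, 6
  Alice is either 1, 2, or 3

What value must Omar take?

The 8 variables draw from only 8 values {1, 2, 3, 4, 5, 6, 7, 8}, so each is used; only Grace can be 6, hence Grace = 6.
Alice, Frank, Carol share exactly the 3 values {1, 2, 3}; by pigeonhole those values go to them, so strike 1, 2, 3 from Ivy, Hank, Omar, Erin.
That leaves Hank = 5. Strike 5 from Omar.
So Omar = 4.

4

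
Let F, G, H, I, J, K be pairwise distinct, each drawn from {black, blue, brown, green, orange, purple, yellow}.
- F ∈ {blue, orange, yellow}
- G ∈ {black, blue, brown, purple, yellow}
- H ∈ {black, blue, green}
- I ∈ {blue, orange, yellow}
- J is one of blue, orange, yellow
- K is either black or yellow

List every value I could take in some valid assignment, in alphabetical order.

The 3 variables F, I, J are confined to {blue, orange, yellow}, which locks those values in; drop them from G, H, K.
K's domain is down to {black}, so K = black. Strike black from G, H.
H has just one choice, so H = green.
No further eliminations apply; I can still be any of blue, orange, yellow.

blue, orange, yellow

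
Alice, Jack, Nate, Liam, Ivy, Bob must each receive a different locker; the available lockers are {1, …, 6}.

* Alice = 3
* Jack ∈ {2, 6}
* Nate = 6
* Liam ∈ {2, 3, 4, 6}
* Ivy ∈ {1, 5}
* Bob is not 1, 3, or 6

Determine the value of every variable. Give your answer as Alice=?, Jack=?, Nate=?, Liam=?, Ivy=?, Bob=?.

Alice must be 3 (only option left). Strike 3 from Liam.
That leaves Nate = 6. So Jack, Liam can't be 6.
That leaves Jack = 2. Strike 2 from Liam, Bob.
Liam must be 4 (only option left). Eliminate 4 elsewhere: Bob.
That leaves Bob = 5. Remove 5 from Ivy.
Ivy's domain is down to {1}, so Ivy = 1.

Alice=3, Jack=2, Nate=6, Liam=4, Ivy=1, Bob=5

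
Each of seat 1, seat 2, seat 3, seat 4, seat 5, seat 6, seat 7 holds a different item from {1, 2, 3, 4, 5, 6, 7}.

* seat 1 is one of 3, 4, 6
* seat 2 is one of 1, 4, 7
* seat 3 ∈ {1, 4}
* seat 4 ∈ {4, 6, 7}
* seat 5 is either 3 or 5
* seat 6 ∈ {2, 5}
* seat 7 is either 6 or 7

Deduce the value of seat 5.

The 7 variables draw from only 7 values {1, 2, 3, 4, 5, 6, 7}, so each is used; only seat 6 can be 2, hence seat 6 = 2.
The 6 still-open variables draw from only 6 values {1, 3, 4, 5, 6, 7}, so each is used; only seat 5 can be 5, hence seat 5 = 5.

5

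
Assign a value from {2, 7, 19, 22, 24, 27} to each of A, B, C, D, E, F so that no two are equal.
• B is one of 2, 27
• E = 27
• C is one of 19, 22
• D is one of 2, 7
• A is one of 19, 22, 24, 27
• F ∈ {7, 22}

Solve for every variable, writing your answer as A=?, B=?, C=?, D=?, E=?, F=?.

E has just one choice, so E = 27. So A, B can't be 27.
B's domain is down to {2}, so B = 2. Remove 2 from D.
D's domain is down to {7}, so D = 7. Strike 7 from F.
F has just one choice, so F = 22. Remove 22 from A, C.
C's domain is down to {19}, so C = 19. So A can't be 19.
A must be 24 (only option left).

A=24, B=2, C=19, D=7, E=27, F=22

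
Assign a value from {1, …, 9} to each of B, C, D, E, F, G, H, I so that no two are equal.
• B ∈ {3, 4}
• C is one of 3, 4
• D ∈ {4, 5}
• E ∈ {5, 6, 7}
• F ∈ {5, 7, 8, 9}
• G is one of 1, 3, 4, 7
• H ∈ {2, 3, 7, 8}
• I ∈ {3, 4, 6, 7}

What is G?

1

The 2 variables B and C are confined to {3, 4}, which locks those values in; drop them from D, G, H, I.
D must be 5 (only option left). So E, F can't be 5.
E and I share exactly the 2 values {6, 7}; by pigeonhole those values go to them, so strike 6, 7 from F, G, H.
So G = 1.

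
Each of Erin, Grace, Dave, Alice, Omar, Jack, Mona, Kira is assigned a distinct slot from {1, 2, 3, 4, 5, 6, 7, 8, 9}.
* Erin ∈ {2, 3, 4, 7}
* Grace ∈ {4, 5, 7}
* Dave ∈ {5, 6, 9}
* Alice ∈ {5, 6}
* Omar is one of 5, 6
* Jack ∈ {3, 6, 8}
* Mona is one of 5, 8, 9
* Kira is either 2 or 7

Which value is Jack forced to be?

Alice and Omar share exactly the 2 values {5, 6}; by pigeonhole those values go to them, so strike 5, 6 from Grace, Dave, Jack, Mona.
Dave's domain is down to {9}, so Dave = 9. Remove 9 from Mona.
That leaves Mona = 8. So Jack can't be 8.
So Jack = 3.

3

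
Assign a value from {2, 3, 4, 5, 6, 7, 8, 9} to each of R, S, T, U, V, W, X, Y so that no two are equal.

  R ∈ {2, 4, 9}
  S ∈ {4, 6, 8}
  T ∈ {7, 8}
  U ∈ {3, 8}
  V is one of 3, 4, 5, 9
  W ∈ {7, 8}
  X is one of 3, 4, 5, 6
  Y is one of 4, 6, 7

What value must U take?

The 8 variables together cover exactly {2, 3, 4, 5, 6, 7, 8, 9} — 8 values for 8 variables — and 2 appears only in R's list, so R = 2.
The 7 still-open variables together cover exactly {3, 4, 5, 6, 7, 8, 9} — 7 values for 7 variables — and 9 appears only in V's list, so V = 9.
The 6 still-open variables draw from only 6 values {3, 4, 5, 6, 7, 8}, so each is used; only X can be 5, hence X = 5.
The 5 still-open variables draw from only 5 values {3, 4, 6, 7, 8}, so each is used; only U can be 3, hence U = 3.

3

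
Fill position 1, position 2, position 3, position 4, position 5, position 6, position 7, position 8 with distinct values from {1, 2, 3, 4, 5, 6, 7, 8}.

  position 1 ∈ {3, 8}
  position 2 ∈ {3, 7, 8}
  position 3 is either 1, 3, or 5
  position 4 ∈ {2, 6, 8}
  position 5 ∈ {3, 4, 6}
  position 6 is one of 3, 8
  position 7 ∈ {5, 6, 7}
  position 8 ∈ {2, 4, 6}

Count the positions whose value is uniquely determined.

3

Among the 8 variables, 1 fits only position 3 (and all 8 values in {1, 2, 3, 4, 5, 6, 7, 8} must be used), so position 3 = 1.
Among the 7 still-open variables, 5 fits only position 7 (and all 7 values in {2, 3, 4, 5, 6, 7, 8} must be used), so position 7 = 5.
Among the 6 still-open variables, 7 fits only position 2 (and all 6 values in {2, 3, 4, 6, 7, 8} must be used), so position 2 = 7.
position 1 and position 6 between them cover only {3, 8} — a naked pair. Remove those values from position 4, position 5.
Determined: position 2=7, position 3=1, position 7=5. The other positions each still have more than one consistent value. That makes 3.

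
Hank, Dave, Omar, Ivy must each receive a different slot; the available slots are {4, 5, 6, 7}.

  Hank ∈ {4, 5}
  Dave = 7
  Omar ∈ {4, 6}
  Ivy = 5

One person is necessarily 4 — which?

Hank

Dave must be 7 (only option left).
Ivy has just one choice, so Ivy = 5. So Hank can't be 5.
So 4 goes to Hank.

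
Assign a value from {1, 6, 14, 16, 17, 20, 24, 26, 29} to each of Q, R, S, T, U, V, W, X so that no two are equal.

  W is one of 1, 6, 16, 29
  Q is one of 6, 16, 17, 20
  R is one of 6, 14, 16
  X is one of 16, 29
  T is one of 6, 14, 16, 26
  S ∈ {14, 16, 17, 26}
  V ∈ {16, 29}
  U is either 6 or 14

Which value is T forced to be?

Among the 8 variables, 1 fits only W (and all 8 values in {1, 6, 14, 16, 17, 20, 26, 29} must be used), so W = 1.
The 7 still-open variables together cover exactly {6, 14, 16, 17, 20, 26, 29} — 7 values for 7 variables — and 20 appears only in Q's list, so Q = 20.
Among the 6 still-open variables, 17 fits only S (and all 6 values in {6, 14, 16, 17, 26, 29} must be used), so S = 17.
Among the 5 still-open variables, 26 fits only T (and all 5 values in {6, 14, 16, 26, 29} must be used), so T = 26.

26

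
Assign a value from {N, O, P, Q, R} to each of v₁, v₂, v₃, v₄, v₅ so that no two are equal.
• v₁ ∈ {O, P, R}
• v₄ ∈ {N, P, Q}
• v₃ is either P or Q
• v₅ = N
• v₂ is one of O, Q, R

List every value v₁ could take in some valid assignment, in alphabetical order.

O, R

v₅'s domain is down to {N}, so v₅ = N. Strike N from v₄.
v₃ and v₄ share exactly the 2 values {P, Q}; by pigeonhole those values go to them, so strike P, Q from v₁, v₂.
No further eliminations apply; v₁ can still be any of O, R.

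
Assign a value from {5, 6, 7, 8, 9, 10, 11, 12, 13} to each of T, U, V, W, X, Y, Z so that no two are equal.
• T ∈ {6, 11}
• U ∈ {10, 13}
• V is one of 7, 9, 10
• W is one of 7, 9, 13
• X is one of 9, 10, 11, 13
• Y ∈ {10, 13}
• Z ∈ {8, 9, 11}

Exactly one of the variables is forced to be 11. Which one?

Among the 7 variables, 6 fits only T (and all 7 values in {6, 7, 8, 9, 10, 11, 13} must be used), so T = 6.
The 6 still-open variables together cover exactly {7, 8, 9, 10, 11, 13} — 6 values for 6 variables — and 8 appears only in Z's list, so Z = 8.
Among the 5 still-open variables, 11 fits only X (and all 5 values in {7, 9, 10, 11, 13} must be used), so X = 11.

X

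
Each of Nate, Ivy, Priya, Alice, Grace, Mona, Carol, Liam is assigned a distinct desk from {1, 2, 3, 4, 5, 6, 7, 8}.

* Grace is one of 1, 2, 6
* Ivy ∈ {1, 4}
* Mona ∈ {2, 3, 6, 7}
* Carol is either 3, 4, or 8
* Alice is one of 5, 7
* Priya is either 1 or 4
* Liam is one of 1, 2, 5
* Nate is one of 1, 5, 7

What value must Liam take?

Among the 8 variables, 8 fits only Carol (and all 8 values in {1, 2, 3, 4, 5, 6, 7, 8} must be used), so Carol = 8.
Among the 7 still-open variables, 3 fits only Mona (and all 7 values in {1, 2, 3, 4, 5, 6, 7} must be used), so Mona = 3.
The 6 still-open variables together cover exactly {1, 2, 4, 5, 6, 7} — 6 values for 6 variables — and 6 appears only in Grace's list, so Grace = 6.
The 5 still-open variables draw from only 5 values {1, 2, 4, 5, 7}, so each is used; only Liam can be 2, hence Liam = 2.

2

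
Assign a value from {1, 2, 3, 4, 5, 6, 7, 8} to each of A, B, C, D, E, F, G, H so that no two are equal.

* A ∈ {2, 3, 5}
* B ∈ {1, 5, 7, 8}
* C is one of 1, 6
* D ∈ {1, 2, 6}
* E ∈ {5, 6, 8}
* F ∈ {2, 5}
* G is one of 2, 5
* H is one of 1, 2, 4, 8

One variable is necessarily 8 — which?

E

Among the 8 variables, 3 fits only A (and all 8 values in {1, 2, 3, 4, 5, 6, 7, 8} must be used), so A = 3.
The 7 still-open variables draw from only 7 values {1, 2, 4, 5, 6, 7, 8}, so each is used; only H can be 4, hence H = 4.
The 6 still-open variables together cover exactly {1, 2, 5, 6, 7, 8} — 6 values for 6 variables — and 7 appears only in B's list, so B = 7.
Among the 5 still-open variables, 8 fits only E (and all 5 values in {1, 2, 5, 6, 8} must be used), so E = 8.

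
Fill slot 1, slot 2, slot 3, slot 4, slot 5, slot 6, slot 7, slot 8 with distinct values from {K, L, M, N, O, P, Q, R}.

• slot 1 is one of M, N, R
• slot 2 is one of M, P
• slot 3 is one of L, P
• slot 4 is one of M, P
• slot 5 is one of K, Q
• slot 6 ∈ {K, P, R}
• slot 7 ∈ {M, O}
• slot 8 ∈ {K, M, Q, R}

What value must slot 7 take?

Among the 8 variables, L fits only slot 3 (and all 8 values in {K, L, M, N, O, P, Q, R} must be used), so slot 3 = L.
The 7 still-open variables draw from only 7 values {K, M, N, O, P, Q, R}, so each is used; only slot 1 can be N, hence slot 1 = N.
The 6 still-open variables together cover exactly {K, M, O, P, Q, R} — 6 values for 6 variables — and O appears only in slot 7's list, so slot 7 = O.

O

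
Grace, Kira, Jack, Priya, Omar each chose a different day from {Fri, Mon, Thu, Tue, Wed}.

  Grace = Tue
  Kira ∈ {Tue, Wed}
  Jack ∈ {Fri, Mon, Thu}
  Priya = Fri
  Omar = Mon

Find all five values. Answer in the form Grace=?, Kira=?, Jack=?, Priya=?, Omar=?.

Grace's domain is down to {Tue}, so Grace = Tue. Eliminate Tue elsewhere: Kira.
Kira must be Wed (only option left).
Priya has just one choice, so Priya = Fri. Remove Fri from Jack.
That leaves Omar = Mon. So Jack can't be Mon.
Jack must be Thu (only option left).

Grace=Tue, Kira=Wed, Jack=Thu, Priya=Fri, Omar=Mon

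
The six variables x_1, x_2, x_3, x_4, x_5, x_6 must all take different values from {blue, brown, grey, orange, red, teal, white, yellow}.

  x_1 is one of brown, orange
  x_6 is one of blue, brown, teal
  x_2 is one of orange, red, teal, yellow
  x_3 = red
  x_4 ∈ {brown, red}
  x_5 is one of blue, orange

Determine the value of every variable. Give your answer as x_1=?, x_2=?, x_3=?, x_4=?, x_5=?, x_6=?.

x_1=orange, x_2=yellow, x_3=red, x_4=brown, x_5=blue, x_6=teal

x_3's domain is down to {red}, so x_3 = red. Strike red from x_2, x_4.
x_4 must be brown (only option left). Eliminate brown elsewhere: x_1, x_6.
x_1's domain is down to {orange}, so x_1 = orange. So x_2, x_5 can't be orange.
x_5's domain is down to {blue}, so x_5 = blue. So x_6 can't be blue.
That leaves x_6 = teal. Remove teal from x_2.
That leaves x_2 = yellow.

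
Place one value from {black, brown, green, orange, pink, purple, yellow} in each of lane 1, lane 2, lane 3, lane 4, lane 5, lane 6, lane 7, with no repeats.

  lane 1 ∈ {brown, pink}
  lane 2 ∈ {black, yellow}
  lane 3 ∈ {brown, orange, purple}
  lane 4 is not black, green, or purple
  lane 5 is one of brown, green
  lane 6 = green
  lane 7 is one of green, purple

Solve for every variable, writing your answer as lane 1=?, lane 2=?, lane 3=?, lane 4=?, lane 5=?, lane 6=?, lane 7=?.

lane 1=pink, lane 2=black, lane 3=orange, lane 4=yellow, lane 5=brown, lane 6=green, lane 7=purple

lane 6's domain is down to {green}, so lane 6 = green. So lane 5, lane 7 can't be green.
lane 7 has just one choice, so lane 7 = purple. Strike purple from lane 3.
That leaves lane 5 = brown. Strike brown from lane 1, lane 3, lane 4.
That leaves lane 1 = pink. Strike pink from lane 4.
That leaves lane 3 = orange. Remove orange from lane 4.
That leaves lane 4 = yellow. Eliminate yellow elsewhere: lane 2.
lane 2 has just one choice, so lane 2 = black.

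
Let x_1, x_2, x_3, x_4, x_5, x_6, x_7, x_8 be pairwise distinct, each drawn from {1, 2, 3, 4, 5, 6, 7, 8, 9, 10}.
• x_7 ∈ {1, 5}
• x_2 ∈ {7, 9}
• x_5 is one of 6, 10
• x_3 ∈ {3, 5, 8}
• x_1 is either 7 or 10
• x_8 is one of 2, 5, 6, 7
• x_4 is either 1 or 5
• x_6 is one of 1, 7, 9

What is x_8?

x_4 and x_7 between them cover only {1, 5} — a naked pair. Remove those values from x_3, x_6, x_8.
x_2 and x_6 share exactly the 2 values {7, 9}; by pigeonhole those values go to them, so strike 7, 9 from x_1, x_8.
x_1 must be 10 (only option left). Eliminate 10 elsewhere: x_5.
x_5 has just one choice, so x_5 = 6. Remove 6 from x_8.
So x_8 = 2.

2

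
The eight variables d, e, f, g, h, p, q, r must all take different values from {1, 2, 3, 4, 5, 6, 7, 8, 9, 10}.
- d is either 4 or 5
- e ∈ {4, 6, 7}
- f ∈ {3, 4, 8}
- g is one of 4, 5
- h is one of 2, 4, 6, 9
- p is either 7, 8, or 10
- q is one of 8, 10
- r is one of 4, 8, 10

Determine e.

The 2 variables d and g are confined to {4, 5}, which locks those values in; drop them from e, f, h, r.
The 2 variables q and r are confined to {8, 10}, which locks those values in; drop them from f, p.
f's domain is down to {3}, so f = 3.
That leaves p = 7. So e can't be 7.
So e = 6.

6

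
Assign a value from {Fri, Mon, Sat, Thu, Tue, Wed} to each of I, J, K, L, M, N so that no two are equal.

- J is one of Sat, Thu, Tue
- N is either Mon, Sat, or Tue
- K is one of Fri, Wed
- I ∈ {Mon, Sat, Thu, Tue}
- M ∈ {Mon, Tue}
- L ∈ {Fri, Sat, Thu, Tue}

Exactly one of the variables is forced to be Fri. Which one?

Among the 6 variables, Wed fits only K (and all 6 values in {Fri, Mon, Sat, Thu, Tue, Wed} must be used), so K = Wed.
Among the 5 still-open variables, Fri fits only L (and all 5 values in {Fri, Mon, Sat, Thu, Tue} must be used), so L = Fri.

L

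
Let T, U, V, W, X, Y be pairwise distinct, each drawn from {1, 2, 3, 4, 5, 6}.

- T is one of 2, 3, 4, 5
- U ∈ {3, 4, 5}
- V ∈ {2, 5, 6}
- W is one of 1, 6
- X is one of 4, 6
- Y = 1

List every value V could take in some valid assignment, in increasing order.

2, 5

Y has just one choice, so Y = 1. Remove 1 from W.
W's domain is down to {6}, so W = 6. Strike 6 from V, X.
That leaves X = 4. Strike 4 from T, U.
No further eliminations apply; V can still be any of 2, 5.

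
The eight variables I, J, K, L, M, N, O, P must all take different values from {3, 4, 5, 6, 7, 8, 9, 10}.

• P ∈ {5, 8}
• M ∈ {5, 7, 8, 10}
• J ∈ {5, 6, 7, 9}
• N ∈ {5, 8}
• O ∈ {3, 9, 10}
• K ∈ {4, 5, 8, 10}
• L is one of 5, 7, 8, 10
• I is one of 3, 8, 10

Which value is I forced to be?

3

The 8 variables draw from only 8 values {3, 4, 5, 6, 7, 8, 9, 10}, so each is used; only K can be 4, hence K = 4.
The 7 still-open variables together cover exactly {3, 5, 6, 7, 8, 9, 10} — 7 values for 7 variables — and 6 appears only in J's list, so J = 6.
The 6 still-open variables draw from only 6 values {3, 5, 7, 8, 9, 10}, so each is used; only O can be 9, hence O = 9.
The 5 still-open variables draw from only 5 values {3, 5, 7, 8, 10}, so each is used; only I can be 3, hence I = 3.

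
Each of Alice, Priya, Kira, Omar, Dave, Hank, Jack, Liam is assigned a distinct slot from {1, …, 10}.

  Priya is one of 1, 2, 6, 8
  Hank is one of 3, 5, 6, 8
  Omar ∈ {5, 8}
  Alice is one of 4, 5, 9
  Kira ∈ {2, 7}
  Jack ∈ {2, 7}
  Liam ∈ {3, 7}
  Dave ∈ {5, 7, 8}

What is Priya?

Kira and Jack between them cover only {2, 7} — a naked pair. Remove those values from Priya, Dave, Liam.
Liam has just one choice, so Liam = 3. Eliminate 3 elsewhere: Hank.
Omar and Dave between them cover only {5, 8} — a naked pair. Remove those values from Alice, Priya, Hank.
That leaves Hank = 6. Strike 6 from Priya.
So Priya = 1.

1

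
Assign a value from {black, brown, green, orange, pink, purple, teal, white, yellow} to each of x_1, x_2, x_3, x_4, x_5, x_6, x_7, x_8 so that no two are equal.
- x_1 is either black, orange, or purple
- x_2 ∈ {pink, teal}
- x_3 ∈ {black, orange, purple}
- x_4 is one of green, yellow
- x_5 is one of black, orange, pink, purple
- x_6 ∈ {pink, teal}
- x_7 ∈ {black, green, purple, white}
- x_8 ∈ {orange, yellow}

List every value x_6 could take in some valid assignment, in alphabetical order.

pink, teal

The 8 variables together cover exactly {black, green, orange, pink, purple, teal, white, yellow} — 8 values for 8 variables — and white appears only in x_7's list, so x_7 = white.
The 7 still-open variables together cover exactly {black, green, orange, pink, purple, teal, yellow} — 7 values for 7 variables — and green appears only in x_4's list, so x_4 = green.
The 6 still-open variables draw from only 6 values {black, orange, pink, purple, teal, yellow}, so each is used; only x_8 can be yellow, hence x_8 = yellow.
x_2 and x_6 between them cover only {pink, teal} — a naked pair. Remove those values from x_5.
No further eliminations apply; x_6 can still be any of pink, teal.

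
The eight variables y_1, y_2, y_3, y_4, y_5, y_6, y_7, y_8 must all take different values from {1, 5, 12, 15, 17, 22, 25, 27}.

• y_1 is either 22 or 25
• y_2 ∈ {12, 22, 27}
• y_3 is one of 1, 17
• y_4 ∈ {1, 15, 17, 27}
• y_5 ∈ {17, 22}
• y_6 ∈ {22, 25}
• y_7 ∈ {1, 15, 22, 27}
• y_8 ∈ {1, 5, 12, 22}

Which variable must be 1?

The 8 variables together cover exactly {1, 5, 12, 15, 17, 22, 25, 27} — 8 values for 8 variables — and 5 appears only in y_8's list, so y_8 = 5.
Among the 7 still-open variables, 12 fits only y_2 (and all 7 values in {1, 12, 15, 17, 22, 25, 27} must be used), so y_2 = 12.
y_1 and y_6 between them cover only {22, 25} — a naked pair. Remove those values from y_5, y_7.
y_5 has just one choice, so y_5 = 17. Eliminate 17 elsewhere: y_3, y_4.

y_3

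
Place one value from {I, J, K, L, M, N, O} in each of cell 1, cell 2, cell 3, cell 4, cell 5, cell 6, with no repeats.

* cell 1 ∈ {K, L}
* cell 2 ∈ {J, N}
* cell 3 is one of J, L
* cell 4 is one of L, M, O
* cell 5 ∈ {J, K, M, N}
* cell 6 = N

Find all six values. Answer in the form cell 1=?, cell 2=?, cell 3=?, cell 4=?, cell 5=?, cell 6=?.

cell 6 has just one choice, so cell 6 = N. So cell 2, cell 5 can't be N.
That leaves cell 2 = J. Strike J from cell 3, cell 5.
cell 3 has just one choice, so cell 3 = L. Strike L from cell 1, cell 4.
That leaves cell 1 = K. Eliminate K elsewhere: cell 5.
cell 5 has just one choice, so cell 5 = M. Eliminate M elsewhere: cell 4.
That leaves cell 4 = O.

cell 1=K, cell 2=J, cell 3=L, cell 4=O, cell 5=M, cell 6=N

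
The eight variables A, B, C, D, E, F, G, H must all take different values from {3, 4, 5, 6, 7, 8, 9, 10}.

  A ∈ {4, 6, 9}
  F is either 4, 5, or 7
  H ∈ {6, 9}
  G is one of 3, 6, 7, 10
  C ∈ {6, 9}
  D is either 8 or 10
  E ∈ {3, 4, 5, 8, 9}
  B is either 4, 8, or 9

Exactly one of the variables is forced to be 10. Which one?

C and H share exactly the 2 values {6, 9}; by pigeonhole those values go to them, so strike 6, 9 from A, B, E, G.
A's domain is down to {4}, so A = 4. So B, E, F can't be 4.
B has just one choice, so B = 8. Eliminate 8 elsewhere: D, E.
So 10 goes to D.

D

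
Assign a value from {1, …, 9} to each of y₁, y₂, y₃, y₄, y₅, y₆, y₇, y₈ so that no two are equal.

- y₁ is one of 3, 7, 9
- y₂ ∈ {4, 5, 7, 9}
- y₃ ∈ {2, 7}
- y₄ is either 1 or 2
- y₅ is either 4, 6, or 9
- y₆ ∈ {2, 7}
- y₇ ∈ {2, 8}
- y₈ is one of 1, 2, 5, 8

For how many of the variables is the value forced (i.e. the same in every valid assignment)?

3

The 2 variables y₃ and y₆ are confined to {2, 7}, which locks those values in; drop them from y₁, y₂, y₄, y₇, y₈.
y₄'s domain is down to {1}, so y₄ = 1. Eliminate 1 elsewhere: y₈.
y₇'s domain is down to {8}, so y₇ = 8. So y₈ can't be 8.
y₈ has just one choice, so y₈ = 5. Remove 5 from y₂.
Determined: y₄=1, y₇=8, y₈=5. The other variables each still have more than one consistent value. That makes 3.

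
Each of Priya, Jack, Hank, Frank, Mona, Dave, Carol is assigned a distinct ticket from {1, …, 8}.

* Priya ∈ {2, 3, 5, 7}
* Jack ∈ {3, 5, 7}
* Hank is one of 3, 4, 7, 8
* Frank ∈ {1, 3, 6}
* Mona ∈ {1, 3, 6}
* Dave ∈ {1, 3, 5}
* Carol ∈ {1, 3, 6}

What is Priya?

2

Frank, Mona, Carol share exactly the 3 values {1, 3, 6}; by pigeonhole those values go to them, so strike 1, 3, 6 from Priya, Jack, Hank, Dave.
Dave's domain is down to {5}, so Dave = 5. Remove 5 from Priya, Jack.
Jack has just one choice, so Jack = 7. Eliminate 7 elsewhere: Priya, Hank.
So Priya = 2.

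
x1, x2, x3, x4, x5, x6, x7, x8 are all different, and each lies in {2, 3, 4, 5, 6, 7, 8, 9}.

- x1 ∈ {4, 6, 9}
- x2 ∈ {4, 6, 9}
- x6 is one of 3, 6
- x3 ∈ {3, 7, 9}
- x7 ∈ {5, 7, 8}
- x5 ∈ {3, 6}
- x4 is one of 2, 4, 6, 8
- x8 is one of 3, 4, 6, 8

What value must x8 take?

The 8 variables draw from only 8 values {2, 3, 4, 5, 6, 7, 8, 9}, so each is used; only x4 can be 2, hence x4 = 2.
Among the 7 still-open variables, 5 fits only x7 (and all 7 values in {3, 4, 5, 6, 7, 8, 9} must be used), so x7 = 5.
The 6 still-open variables together cover exactly {3, 4, 6, 7, 8, 9} — 6 values for 6 variables — and 7 appears only in x3's list, so x3 = 7.
The 5 still-open variables together cover exactly {3, 4, 6, 8, 9} — 5 values for 5 variables — and 8 appears only in x8's list, so x8 = 8.

8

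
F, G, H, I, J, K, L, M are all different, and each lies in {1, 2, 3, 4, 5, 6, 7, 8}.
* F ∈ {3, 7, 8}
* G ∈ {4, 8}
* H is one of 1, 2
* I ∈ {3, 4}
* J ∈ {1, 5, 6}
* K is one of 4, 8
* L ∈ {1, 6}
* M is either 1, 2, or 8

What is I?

The 8 variables together cover exactly {1, 2, 3, 4, 5, 6, 7, 8} — 8 values for 8 variables — and 5 appears only in J's list, so J = 5.
The 7 still-open variables draw from only 7 values {1, 2, 3, 4, 6, 7, 8}, so each is used; only L can be 6, hence L = 6.
The 6 still-open variables together cover exactly {1, 2, 3, 4, 7, 8} — 6 values for 6 variables — and 7 appears only in F's list, so F = 7.
Among the 5 still-open variables, 3 fits only I (and all 5 values in {1, 2, 3, 4, 8} must be used), so I = 3.

3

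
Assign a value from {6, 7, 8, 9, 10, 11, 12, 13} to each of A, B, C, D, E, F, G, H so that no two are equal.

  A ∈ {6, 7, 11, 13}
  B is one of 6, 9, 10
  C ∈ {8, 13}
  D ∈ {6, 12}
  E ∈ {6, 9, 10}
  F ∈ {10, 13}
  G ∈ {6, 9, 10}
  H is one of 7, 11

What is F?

13

The 8 variables draw from only 8 values {6, 7, 8, 9, 10, 11, 12, 13}, so each is used; only C can be 8, hence C = 8.
The 7 still-open variables draw from only 7 values {6, 7, 9, 10, 11, 12, 13}, so each is used; only D can be 12, hence D = 12.
The 3 variables B, E, G are confined to {6, 9, 10}, which locks those values in; drop them from A, F.
So F = 13.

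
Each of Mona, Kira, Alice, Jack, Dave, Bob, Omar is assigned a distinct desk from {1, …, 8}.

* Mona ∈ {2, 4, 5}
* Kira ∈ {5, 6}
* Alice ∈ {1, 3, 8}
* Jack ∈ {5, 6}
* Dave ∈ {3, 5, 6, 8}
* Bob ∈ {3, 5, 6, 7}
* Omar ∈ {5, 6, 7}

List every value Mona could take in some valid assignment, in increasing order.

2, 4

The 2 variables Kira and Jack are confined to {5, 6}, which locks those values in; drop them from Mona, Dave, Bob, Omar.
That leaves Omar = 7. Eliminate 7 elsewhere: Bob.
Bob must be 3 (only option left). Eliminate 3 elsewhere: Alice, Dave.
Dave's domain is down to {8}, so Dave = 8. Strike 8 from Alice.
Alice's domain is down to {1}, so Alice = 1.
No further eliminations apply; Mona can still be any of 2, 4.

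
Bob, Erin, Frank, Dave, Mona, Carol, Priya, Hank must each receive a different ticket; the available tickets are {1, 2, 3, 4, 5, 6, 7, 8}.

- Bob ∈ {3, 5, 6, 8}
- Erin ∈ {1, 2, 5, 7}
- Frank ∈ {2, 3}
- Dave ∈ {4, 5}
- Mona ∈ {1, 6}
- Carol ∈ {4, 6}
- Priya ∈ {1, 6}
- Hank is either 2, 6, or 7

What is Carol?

The 8 variables draw from only 8 values {1, 2, 3, 4, 5, 6, 7, 8}, so each is used; only Bob can be 8, hence Bob = 8.
The 7 still-open variables together cover exactly {1, 2, 3, 4, 5, 6, 7} — 7 values for 7 variables — and 3 appears only in Frank's list, so Frank = 3.
Mona and Priya between them cover only {1, 6} — a naked pair. Remove those values from Erin, Carol, Hank.
So Carol = 4.

4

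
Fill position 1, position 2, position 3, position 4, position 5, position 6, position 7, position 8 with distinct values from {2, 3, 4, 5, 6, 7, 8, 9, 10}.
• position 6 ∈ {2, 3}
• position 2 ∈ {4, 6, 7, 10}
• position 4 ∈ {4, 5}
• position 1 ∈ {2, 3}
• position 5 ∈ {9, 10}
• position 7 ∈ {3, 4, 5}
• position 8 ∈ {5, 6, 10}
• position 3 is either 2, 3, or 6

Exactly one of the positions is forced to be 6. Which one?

The 8 variables together cover exactly {2, 3, 4, 5, 6, 7, 9, 10} — 8 values for 8 variables — and 7 appears only in position 2's list, so position 2 = 7.
The 7 still-open variables together cover exactly {2, 3, 4, 5, 6, 9, 10} — 7 values for 7 variables — and 9 appears only in position 5's list, so position 5 = 9.
Among the 6 still-open variables, 10 fits only position 8 (and all 6 values in {2, 3, 4, 5, 6, 10} must be used), so position 8 = 10.
Among the 5 still-open variables, 6 fits only position 3 (and all 5 values in {2, 3, 4, 5, 6} must be used), so position 3 = 6.

position 3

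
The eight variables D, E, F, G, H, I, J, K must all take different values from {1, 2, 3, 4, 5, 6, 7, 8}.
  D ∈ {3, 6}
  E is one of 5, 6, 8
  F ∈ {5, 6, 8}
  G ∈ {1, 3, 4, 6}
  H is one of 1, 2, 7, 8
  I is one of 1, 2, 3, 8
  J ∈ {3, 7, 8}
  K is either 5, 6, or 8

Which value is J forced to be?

The 8 variables together cover exactly {1, 2, 3, 4, 5, 6, 7, 8} — 8 values for 8 variables — and 4 appears only in G's list, so G = 4.
E, F, K share exactly the 3 values {5, 6, 8}; by pigeonhole those values go to them, so strike 5, 6, 8 from D, H, I, J.
D has just one choice, so D = 3. Remove 3 from I, J.
So J = 7.

7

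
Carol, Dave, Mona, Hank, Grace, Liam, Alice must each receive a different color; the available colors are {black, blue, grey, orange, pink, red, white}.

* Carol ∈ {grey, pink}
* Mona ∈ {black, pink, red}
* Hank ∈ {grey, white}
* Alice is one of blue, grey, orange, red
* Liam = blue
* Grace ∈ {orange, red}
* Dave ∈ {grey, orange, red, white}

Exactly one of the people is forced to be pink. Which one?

Liam must be blue (only option left). Remove blue from Alice.
Among the 6 still-open variables, black fits only Mona (and all 6 values in {black, grey, orange, pink, red, white} must be used), so Mona = black.
The 5 still-open variables draw from only 5 values {grey, orange, pink, red, white}, so each is used; only Carol can be pink, hence Carol = pink.

Carol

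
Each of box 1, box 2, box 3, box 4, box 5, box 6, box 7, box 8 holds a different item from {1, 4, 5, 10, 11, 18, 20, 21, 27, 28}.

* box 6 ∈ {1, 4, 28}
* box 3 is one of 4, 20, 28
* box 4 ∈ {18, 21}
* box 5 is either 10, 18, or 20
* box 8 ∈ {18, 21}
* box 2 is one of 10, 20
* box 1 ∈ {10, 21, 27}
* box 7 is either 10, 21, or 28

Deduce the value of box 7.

The 8 variables together cover exactly {1, 4, 10, 18, 20, 21, 27, 28} — 8 values for 8 variables — and 1 appears only in box 6's list, so box 6 = 1.
The 7 still-open variables together cover exactly {4, 10, 18, 20, 21, 27, 28} — 7 values for 7 variables — and 4 appears only in box 3's list, so box 3 = 4.
Among the 6 still-open variables, 27 fits only box 1 (and all 6 values in {10, 18, 20, 21, 27, 28} must be used), so box 1 = 27.
The 5 still-open variables draw from only 5 values {10, 18, 20, 21, 28}, so each is used; only box 7 can be 28, hence box 7 = 28.

28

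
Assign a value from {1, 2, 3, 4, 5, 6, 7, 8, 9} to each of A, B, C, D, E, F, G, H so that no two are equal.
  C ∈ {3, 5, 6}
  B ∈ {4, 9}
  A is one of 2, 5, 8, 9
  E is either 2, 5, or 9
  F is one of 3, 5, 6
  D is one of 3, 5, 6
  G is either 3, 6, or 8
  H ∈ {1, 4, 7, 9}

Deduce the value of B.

The 3 variables C, D, F are confined to {3, 5, 6}, which locks those values in; drop them from A, E, G.
That leaves G = 8. Eliminate 8 elsewhere: A.
A and E between them cover only {2, 9} — a naked pair. Remove those values from B, H.
So B = 4.

4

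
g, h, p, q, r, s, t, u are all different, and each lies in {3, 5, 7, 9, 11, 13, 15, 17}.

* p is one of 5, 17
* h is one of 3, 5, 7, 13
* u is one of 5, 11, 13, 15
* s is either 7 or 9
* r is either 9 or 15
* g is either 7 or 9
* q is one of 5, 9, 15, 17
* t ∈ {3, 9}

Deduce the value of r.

Among the 8 variables, 11 fits only u (and all 8 values in {3, 5, 7, 9, 11, 13, 15, 17} must be used), so u = 11.
The 7 still-open variables together cover exactly {3, 5, 7, 9, 13, 15, 17} — 7 values for 7 variables — and 13 appears only in h's list, so h = 13.
The 6 still-open variables together cover exactly {3, 5, 7, 9, 15, 17} — 6 values for 6 variables — and 3 appears only in t's list, so t = 3.
g and s share exactly the 2 values {7, 9}; by pigeonhole those values go to them, so strike 7, 9 from q, r.
So r = 15.

15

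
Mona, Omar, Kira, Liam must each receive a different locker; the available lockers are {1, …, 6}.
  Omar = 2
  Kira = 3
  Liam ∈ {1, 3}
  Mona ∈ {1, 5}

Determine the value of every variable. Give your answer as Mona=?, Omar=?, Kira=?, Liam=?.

Mona=5, Omar=2, Kira=3, Liam=1

Omar must be 2 (only option left).
Kira's domain is down to {3}, so Kira = 3. So Liam can't be 3.
Liam has just one choice, so Liam = 1. Remove 1 from Mona.
Mona has just one choice, so Mona = 5.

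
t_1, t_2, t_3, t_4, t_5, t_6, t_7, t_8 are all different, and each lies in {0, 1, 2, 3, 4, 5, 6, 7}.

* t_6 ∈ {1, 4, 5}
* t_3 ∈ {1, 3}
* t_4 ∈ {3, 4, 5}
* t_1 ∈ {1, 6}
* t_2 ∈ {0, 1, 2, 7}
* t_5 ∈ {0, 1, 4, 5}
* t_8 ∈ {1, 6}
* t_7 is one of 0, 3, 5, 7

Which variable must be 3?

t_3

Among the 8 variables, 2 fits only t_2 (and all 8 values in {0, 1, 2, 3, 4, 5, 6, 7} must be used), so t_2 = 2.
Among the 7 still-open variables, 7 fits only t_7 (and all 7 values in {0, 1, 3, 4, 5, 6, 7} must be used), so t_7 = 7.
The 6 still-open variables draw from only 6 values {0, 1, 3, 4, 5, 6}, so each is used; only t_5 can be 0, hence t_5 = 0.
The 2 variables t_1 and t_8 are confined to {1, 6}, which locks those values in; drop them from t_3, t_6.
So 3 goes to t_3.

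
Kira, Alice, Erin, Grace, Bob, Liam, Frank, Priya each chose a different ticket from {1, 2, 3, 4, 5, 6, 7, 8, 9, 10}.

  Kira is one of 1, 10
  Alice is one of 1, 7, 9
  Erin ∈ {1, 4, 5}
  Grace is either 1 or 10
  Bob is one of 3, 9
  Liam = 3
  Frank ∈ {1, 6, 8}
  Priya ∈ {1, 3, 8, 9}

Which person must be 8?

Liam's domain is down to {3}, so Liam = 3. Strike 3 from Bob, Priya.
Bob must be 9 (only option left). Strike 9 from Alice, Priya.
Kira and Grace share exactly the 2 values {1, 10}; by pigeonhole those values go to them, so strike 1, 10 from Alice, Erin, Frank, Priya.
So 8 goes to Priya.

Priya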